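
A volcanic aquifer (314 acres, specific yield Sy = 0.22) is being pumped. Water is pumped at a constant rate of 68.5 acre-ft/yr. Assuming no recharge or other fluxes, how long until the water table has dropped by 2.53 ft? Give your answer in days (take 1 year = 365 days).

t ≈ 931 days

A = 314 acres = 1.271 × 10^6 m²
Δh = 2.53 ft = 0.7711 m
ΔV = Sy × A × Δh = 0.22 × 1.271 × 10^6 × 0.7711 = 2.156 × 10^5 m³
Q = 68.5 acre-ft/yr = 231.5 m³/d
t = ΔV / Q = 2.156 × 10^5 m³ / 231.5 m³/d = 931.3 d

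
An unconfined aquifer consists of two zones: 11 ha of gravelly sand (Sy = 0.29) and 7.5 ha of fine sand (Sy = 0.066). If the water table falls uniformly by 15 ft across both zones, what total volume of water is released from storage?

A₁ = 11 ha = 1.1 × 10^5 m²; A₂ = 7.5 ha = 75000 m²
Δh = 15 ft = 4.572 m
ΔV₁ = 0.29 × 1.1 × 10^5 × 4.572 = 1.458 × 10^5 m³
ΔV₂ = 0.066 × 75000 × 4.572 = 22630 m³
ΔV = ΔV₁ + ΔV₂ = 1.685 × 10^5 m³

ΔV ≈ 1.68 × 10^5 m³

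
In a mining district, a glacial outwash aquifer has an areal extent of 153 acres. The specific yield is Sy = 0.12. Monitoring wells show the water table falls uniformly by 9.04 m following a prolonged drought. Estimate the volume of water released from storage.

A = 153 acres = 6.192 × 10^5 m²
ΔV = Sy × A × Δh = 0.12 × 6.192 × 10^5 m² × 9.04 m = 6.717 × 10^5 m³

ΔV ≈ 6.72 × 10^5 m³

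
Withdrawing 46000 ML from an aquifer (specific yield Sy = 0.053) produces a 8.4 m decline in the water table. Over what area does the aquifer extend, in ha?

ΔV = 46000 ML = 4.6 × 10^7 m³
A = ΔV / (Sy × Δh) = 4.6 × 10^7 / (0.053 × 8.4) = 1.033 × 10^8 m²
A = 1.033 × 10^8 m² = 10330 ha

A ≈ 10300 ha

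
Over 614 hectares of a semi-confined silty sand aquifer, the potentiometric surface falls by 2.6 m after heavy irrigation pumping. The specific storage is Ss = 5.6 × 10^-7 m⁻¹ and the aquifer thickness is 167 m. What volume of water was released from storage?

ΔV ≈ 1490 m³

S = Ss × b = 5.6 × 10^-7 m⁻¹ × 167 m = 9.352 × 10^-5
A = 614 hectares = 6.14 × 10^6 m²
ΔV = S × A × Δh = 9.352 × 10^-5 × 6.14 × 10^6 m² × 2.6 m = 1493 m³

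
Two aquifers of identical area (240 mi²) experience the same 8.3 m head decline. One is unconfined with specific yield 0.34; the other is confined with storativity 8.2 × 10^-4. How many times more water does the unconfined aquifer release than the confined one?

A = 240 mi² = 6.216 × 10^8 m²
Unconfined: ΔV_u = Sy × A × Δh = 0.34 × 6.216 × 10^8 × 8.3 = 1.754 × 10^9 m³
Confined: ΔV_c = S × A × Δh = 8.2 × 10^-4 × 6.216 × 10^8 × 8.3 = 4.231 × 10^6 m³
Ratio = ΔV_u / ΔV_c = Sy / S = 0.34 / 8.2 × 10^-4 = 414.6

ΔV_u / ΔV_c ≈ 415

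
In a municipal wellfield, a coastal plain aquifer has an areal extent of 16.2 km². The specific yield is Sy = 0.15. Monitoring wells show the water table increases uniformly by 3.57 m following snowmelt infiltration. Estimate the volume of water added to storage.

ΔV ≈ 8.68 × 10^6 m³

A = 16.2 km² = 1.62 × 10^7 m²
ΔV = Sy × A × Δh = 0.15 × 1.62 × 10^7 m² × 3.57 m = 8.675 × 10^6 m³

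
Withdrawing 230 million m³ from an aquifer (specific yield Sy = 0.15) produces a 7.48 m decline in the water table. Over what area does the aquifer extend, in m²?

A ≈ 2.05 × 10^8 m²

ΔV = 230 million m³ = 2.3 × 10^8 m³
A = ΔV / (Sy × Δh) = 2.3 × 10^8 / (0.15 × 7.48) = 2.05 × 10^8 m²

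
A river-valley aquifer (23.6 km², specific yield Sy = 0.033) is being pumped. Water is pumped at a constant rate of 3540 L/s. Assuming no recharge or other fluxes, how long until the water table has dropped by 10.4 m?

A = 23.6 km² = 2.36 × 10^7 m²
ΔV = Sy × A × Δh = 0.033 × 2.36 × 10^7 × 10.4 = 8.1 × 10^6 m³
Q = 3540 L/s = 3.059 × 10^5 m³/d
t = ΔV / Q = 8.1 × 10^6 m³ / 3.059 × 10^5 m³/d = 26.48 d

t ≈ 26.5 days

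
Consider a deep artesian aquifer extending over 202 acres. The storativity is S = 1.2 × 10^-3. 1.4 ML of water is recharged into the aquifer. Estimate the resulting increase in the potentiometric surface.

A = 202 acres = 8.175 × 10^5 m²
ΔV = 1.4 ML = 1400 m³
Δh = ΔV / (S × A) = 1400 m³ / (0.0012 × 8.175 × 10^5 m²) = 1.427 m

Δh ≈ 1.43 m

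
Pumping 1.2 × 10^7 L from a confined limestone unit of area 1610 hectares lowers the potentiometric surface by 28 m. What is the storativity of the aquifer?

S ≈ 2.7 × 10^-5

A = 1610 hectares = 1.61 × 10^7 m²
ΔV = 1.2 × 10^7 L = 12000 m³
S = ΔV / (A × Δh) = 12000 m³ / (1.61 × 10^7 m² × 28 m) = 2.662 × 10^-5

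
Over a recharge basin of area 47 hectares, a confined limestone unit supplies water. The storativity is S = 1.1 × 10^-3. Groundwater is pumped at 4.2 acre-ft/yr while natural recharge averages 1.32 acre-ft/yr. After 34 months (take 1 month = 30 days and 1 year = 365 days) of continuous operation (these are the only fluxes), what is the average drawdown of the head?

Δh ≈ 19.2 m

A = 47 hectares = 4.7 × 10^5 m²
Net abstraction = 4.2 − 1.32 = 2.88 acre-ft/yr
Q_net = 2.88 acre-ft/yr = 9.733 m³/d
t = 34 months = 1020 d
ΔV = Q × t = 9.733 m³/d × 1020 d = 9927 m³
Δh = ΔV / (S × A) = 9927 / (0.0011 × 4.7 × 10^5) = 19.2 m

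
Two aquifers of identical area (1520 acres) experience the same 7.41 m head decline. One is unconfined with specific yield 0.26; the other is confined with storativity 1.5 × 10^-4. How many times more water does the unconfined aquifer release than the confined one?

A = 1520 acres = 6.151 × 10^6 m²
Unconfined: ΔV_u = Sy × A × Δh = 0.26 × 6.151 × 10^6 × 7.41 = 1.185 × 10^7 m³
Confined: ΔV_c = S × A × Δh = 1.5 × 10^-4 × 6.151 × 10^6 × 7.41 = 6837 m³
Ratio = ΔV_u / ΔV_c = Sy / S = 0.26 / 1.5 × 10^-4 = 1733

ΔV_u / ΔV_c ≈ 1730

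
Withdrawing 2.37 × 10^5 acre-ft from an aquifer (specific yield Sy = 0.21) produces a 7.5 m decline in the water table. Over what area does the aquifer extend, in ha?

A ≈ 18600 ha

ΔV = 2.37 × 10^5 acre-ft = 2.923 × 10^8 m³
A = ΔV / (Sy × Δh) = 2.923 × 10^8 / (0.21 × 7.5) = 1.856 × 10^8 m²
A = 1.856 × 10^8 m² = 18560 ha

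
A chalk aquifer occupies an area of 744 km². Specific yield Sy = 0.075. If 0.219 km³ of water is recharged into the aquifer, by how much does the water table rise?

Δh ≈ 3.92 m

A = 744 km² = 7.44 × 10^8 m²
ΔV = 0.219 km³ = 2.19 × 10^8 m³
Δh = ΔV / (Sy × A) = 2.19 × 10^8 m³ / (0.075 × 7.44 × 10^8 m²) = 3.925 m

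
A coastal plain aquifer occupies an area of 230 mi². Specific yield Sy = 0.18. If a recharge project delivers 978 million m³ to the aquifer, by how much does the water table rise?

Δh ≈ 9.12 m

A = 230 mi² = 5.957 × 10^8 m²
ΔV = 978 million m³ = 9.78 × 10^8 m³
Δh = ΔV / (Sy × A) = 9.78 × 10^8 m³ / (0.18 × 5.957 × 10^8 m²) = 9.121 m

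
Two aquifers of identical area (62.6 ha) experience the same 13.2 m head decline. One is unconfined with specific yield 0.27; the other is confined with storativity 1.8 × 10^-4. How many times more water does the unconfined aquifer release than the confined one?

A = 62.6 ha = 6.26 × 10^5 m²
Unconfined: ΔV_u = Sy × A × Δh = 0.27 × 6.26 × 10^5 × 13.2 = 2.231 × 10^6 m³
Confined: ΔV_c = S × A × Δh = 1.8 × 10^-4 × 6.26 × 10^5 × 13.2 = 1487 m³
Ratio = ΔV_u / ΔV_c = Sy / S = 0.27 / 1.8 × 10^-4 = 1500

ΔV_u / ΔV_c ≈ 1500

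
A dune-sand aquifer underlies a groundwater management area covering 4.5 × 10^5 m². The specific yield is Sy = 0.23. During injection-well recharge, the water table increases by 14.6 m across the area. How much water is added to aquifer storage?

ΔV ≈ 1.51 × 10^6 m³

ΔV = Sy × A × Δh = 0.23 × 4.5 × 10^5 m² × 14.6 m = 1.511 × 10^6 m³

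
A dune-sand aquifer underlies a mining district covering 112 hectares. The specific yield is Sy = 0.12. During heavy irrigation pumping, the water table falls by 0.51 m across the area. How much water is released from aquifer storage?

A = 112 hectares = 1.12 × 10^6 m²
ΔV = Sy × A × Δh = 0.12 × 1.12 × 10^6 m² × 0.51 m = 68540 m³

ΔV ≈ 68500 m³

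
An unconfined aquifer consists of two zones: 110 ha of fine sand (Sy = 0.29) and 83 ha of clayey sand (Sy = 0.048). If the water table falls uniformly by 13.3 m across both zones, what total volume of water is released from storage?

ΔV ≈ 4.77 × 10^6 m³

A₁ = 110 ha = 1.1 × 10^6 m²; A₂ = 83 ha = 8.3 × 10^5 m²
ΔV₁ = 0.29 × 1.1 × 10^6 × 13.3 = 4.243 × 10^6 m³
ΔV₂ = 0.048 × 8.3 × 10^5 × 13.3 = 5.299 × 10^5 m³
ΔV = ΔV₁ + ΔV₂ = 4.773 × 10^6 m³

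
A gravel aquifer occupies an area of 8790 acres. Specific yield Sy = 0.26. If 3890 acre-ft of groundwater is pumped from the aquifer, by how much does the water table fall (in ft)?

A = 8790 acres = 3.557 × 10^7 m²
ΔV = 3890 acre-ft = 4.798 × 10^6 m³
Δh = ΔV / (Sy × A) = 4.798 × 10^6 m³ / (0.26 × 3.557 × 10^7 m²) = 0.5188 m
Δh = 0.5188 m = 1.702 ft

Δh ≈ 1.7 ft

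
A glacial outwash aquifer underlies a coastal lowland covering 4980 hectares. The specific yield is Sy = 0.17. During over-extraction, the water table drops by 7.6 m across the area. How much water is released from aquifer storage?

ΔV ≈ 6.43 × 10^7 m³

A = 4980 hectares = 4.98 × 10^7 m²
ΔV = Sy × A × Δh = 0.17 × 4.98 × 10^7 m² × 7.6 m = 6.434 × 10^7 m³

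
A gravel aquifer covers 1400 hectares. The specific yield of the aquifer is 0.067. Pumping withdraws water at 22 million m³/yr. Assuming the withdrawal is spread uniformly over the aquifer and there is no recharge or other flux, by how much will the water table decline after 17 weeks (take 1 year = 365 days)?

Δh ≈ 7.65 m

A = 1400 hectares = 1.4 × 10^7 m²
Q = 22 million m³/yr = 60270 m³/d
t = 17 weeks = 119 d
ΔV = Q × t = 60270 m³/d × 119 d = 7.173 × 10^6 m³
Δh = ΔV / (Sy × A) = 7.173 × 10^6 / (0.067 × 1.4 × 10^7) = 7.647 m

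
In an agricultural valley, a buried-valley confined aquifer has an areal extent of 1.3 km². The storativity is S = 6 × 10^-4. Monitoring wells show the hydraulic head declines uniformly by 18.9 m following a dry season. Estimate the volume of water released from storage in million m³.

ΔV ≈ 0.0147 million m³

A = 1.3 km² = 1.3 × 10^6 m²
ΔV = S × A × Δh = 6 × 10^-4 × 1.3 × 10^6 m² × 18.9 m = 14740 m³
ΔV = 14740 m³ = 0.01474 million m³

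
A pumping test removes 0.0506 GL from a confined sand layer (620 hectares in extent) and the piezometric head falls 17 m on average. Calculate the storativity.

S ≈ 4.8 × 10^-4

A = 620 hectares = 6.2 × 10^6 m²
ΔV = 0.0506 GL = 50600 m³
S = ΔV / (A × Δh) = 50600 m³ / (6.2 × 10^6 m² × 17 m) = 4.801 × 10^-4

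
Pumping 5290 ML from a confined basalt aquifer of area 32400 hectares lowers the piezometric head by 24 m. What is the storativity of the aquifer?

S ≈ 6.8 × 10^-4

A = 32400 hectares = 3.24 × 10^8 m²
ΔV = 5290 ML = 5.29 × 10^6 m³
S = ΔV / (A × Δh) = 5.29 × 10^6 m³ / (3.24 × 10^8 m² × 24 m) = 6.803 × 10^-4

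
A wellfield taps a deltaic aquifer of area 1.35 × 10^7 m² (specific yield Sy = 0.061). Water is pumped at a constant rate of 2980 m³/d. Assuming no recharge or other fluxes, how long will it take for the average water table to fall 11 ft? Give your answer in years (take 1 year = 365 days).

t ≈ 2.54 years

Δh = 11 ft = 3.353 m
ΔV = Sy × A × Δh = 0.061 × 1.35 × 10^7 × 3.353 = 2.761 × 10^6 m³
t = ΔV / Q = 2.761 × 10^6 m³ / 2980 m³/d = 926.5 d
t = 926.5 d ≈ 2.538 years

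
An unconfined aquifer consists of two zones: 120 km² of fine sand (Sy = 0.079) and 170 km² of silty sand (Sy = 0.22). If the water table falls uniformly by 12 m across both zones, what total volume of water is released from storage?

A₁ = 120 km² = 1.2 × 10^8 m²; A₂ = 170 km² = 1.7 × 10^8 m²
ΔV₁ = 0.079 × 1.2 × 10^8 × 12 = 1.138 × 10^8 m³
ΔV₂ = 0.22 × 1.7 × 10^8 × 12 = 4.488 × 10^8 m³
ΔV = ΔV₁ + ΔV₂ = 5.626 × 10^8 m³

ΔV ≈ 5.63 × 10^8 m³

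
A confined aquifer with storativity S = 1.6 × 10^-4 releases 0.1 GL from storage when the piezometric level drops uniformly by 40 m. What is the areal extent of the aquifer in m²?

A ≈ 1.56 × 10^7 m²

ΔV = 0.1 GL = 1 × 10^5 m³
A = ΔV / (S × Δh) = 1 × 10^5 / (1.6 × 10^-4 × 40) = 1.562 × 10^7 m²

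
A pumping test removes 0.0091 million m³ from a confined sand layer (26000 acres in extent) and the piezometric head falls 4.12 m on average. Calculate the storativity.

A = 26000 acres = 1.052 × 10^8 m²
ΔV = 0.0091 million m³ = 9100 m³
S = ΔV / (A × Δh) = 9100 m³ / (1.052 × 10^8 m² × 4.12 m) = 2.099 × 10^-5

S ≈ 2.1 × 10^-5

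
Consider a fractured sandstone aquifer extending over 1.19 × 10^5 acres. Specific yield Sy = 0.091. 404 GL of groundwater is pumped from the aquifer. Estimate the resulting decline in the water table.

A = 1.19 × 10^5 acres = 4.816 × 10^8 m²
ΔV = 404 GL = 4.04 × 10^8 m³
Δh = ΔV / (Sy × A) = 4.04 × 10^8 m³ / (0.091 × 4.816 × 10^8 m²) = 9.219 m

Δh ≈ 9.22 m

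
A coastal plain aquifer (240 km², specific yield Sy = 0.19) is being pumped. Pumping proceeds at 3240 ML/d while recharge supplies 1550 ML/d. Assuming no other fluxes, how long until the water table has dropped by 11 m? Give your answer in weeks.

A = 240 km² = 2.4 × 10^8 m²
ΔV = Sy × A × Δh = 0.19 × 2.4 × 10^8 × 11 = 5.016 × 10^8 m³
Net withdrawal = 3240 − 1550 = 1690 ML/d = 1.69 × 10^6 m³/d
t = ΔV / Q = 5.016 × 10^8 m³ / 1.69 × 10^6 m³/d = 296.8 d
t = 296.8 d ≈ 42.4 weeks

t ≈ 42.4 weeks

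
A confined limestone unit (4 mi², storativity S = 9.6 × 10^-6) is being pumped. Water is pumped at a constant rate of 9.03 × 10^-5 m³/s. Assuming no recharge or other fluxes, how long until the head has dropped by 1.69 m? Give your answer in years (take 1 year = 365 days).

t ≈ 0.059 years

A = 4 mi² = 1.036 × 10^7 m²
ΔV = S × A × Δh = 9.6 × 10^-6 × 1.036 × 10^7 × 1.69 = 168.1 m³
Q = 9.03 × 10^-5 m³/s = 7.802 m³/d
t = ΔV / Q = 168.1 m³ / 7.802 m³/d = 21.54 d
t = 21.54 d ≈ 0.05902 years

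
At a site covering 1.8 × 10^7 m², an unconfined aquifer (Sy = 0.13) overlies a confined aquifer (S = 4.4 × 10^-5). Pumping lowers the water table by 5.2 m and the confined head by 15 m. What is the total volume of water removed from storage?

Unconfined: ΔV_u = Sy × A × Δh_u = 0.13 × 1.8 × 10^7 × 5.2 = 1.217 × 10^7 m³
Confined: ΔV_c = S × A × Δh_c = 4.4 × 10^-5 × 1.8 × 10^7 × 15 = 11880 m³
Total ΔV = 1.217 × 10^7 + 11880 = 1.218 × 10^7 m³

ΔV ≈ 1.22 × 10^7 m³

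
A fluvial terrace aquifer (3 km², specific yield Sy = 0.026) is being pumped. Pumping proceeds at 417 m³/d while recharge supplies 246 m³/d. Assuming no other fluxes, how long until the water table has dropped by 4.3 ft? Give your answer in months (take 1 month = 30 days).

t ≈ 19.9 months

A = 3 km² = 3 × 10^6 m²
Δh = 4.3 ft = 1.311 m
ΔV = Sy × A × Δh = 0.026 × 3 × 10^6 × 1.311 = 1.022 × 10^5 m³
Net withdrawal = 417 − 246 = 171 m³/d
t = ΔV / Q = 1.022 × 10^5 m³ / 171 m³/d = 597.8 d
t = 597.8 d ≈ 19.93 months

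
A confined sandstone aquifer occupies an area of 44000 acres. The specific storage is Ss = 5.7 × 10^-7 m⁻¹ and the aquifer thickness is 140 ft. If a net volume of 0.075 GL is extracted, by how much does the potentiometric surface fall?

b = 140 ft = 42.67 m
S = Ss × b = 5.7 × 10^-7 m⁻¹ × 42.67 m = 2.432 × 10^-5
A = 44000 acres = 1.781 × 10^8 m²
ΔV = 0.075 GL = 75000 m³
Δh = ΔV / (S × A) = 75000 m³ / (2.432 × 10^-5 × 1.781 × 10^8 m²) = 17.32 m

Δh ≈ 17.3 m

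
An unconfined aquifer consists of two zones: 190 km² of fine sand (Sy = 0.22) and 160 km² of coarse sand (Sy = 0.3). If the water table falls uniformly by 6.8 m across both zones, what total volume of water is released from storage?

A₁ = 190 km² = 1.9 × 10^8 m²; A₂ = 160 km² = 1.6 × 10^8 m²
ΔV₁ = 0.22 × 1.9 × 10^8 × 6.8 = 2.842 × 10^8 m³
ΔV₂ = 0.3 × 1.6 × 10^8 × 6.8 = 3.264 × 10^8 m³
ΔV = ΔV₁ + ΔV₂ = 6.106 × 10^8 m³

ΔV ≈ 6.11 × 10^8 m³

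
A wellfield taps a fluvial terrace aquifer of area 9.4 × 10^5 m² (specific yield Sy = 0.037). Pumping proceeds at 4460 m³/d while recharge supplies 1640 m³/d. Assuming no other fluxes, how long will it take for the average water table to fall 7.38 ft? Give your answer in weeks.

Δh = 7.38 ft = 2.249 m
ΔV = Sy × A × Δh = 0.037 × 9.4 × 10^5 × 2.249 = 78230 m³
Net withdrawal = 4460 − 1640 = 2820 m³/d
t = ΔV / Q = 78230 m³ / 2820 m³/d = 27.74 d
t = 27.74 d ≈ 3.963 weeks

t ≈ 3.96 weeks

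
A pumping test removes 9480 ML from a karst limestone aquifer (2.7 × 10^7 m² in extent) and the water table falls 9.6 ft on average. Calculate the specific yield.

Sy ≈ 0.12

Δh = 9.6 ft = 2.926 m
ΔV = 9480 ML = 9.48 × 10^6 m³
Sy = ΔV / (A × Δh) = 9.48 × 10^6 m³ / (2.7 × 10^7 m² × 2.926 m) = 0.12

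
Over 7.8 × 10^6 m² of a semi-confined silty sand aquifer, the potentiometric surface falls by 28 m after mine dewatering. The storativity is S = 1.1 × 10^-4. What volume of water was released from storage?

ΔV ≈ 24000 m³

ΔV = S × A × Δh = 1.1 × 10^-4 × 7.8 × 10^6 m² × 28 m = 24020 m³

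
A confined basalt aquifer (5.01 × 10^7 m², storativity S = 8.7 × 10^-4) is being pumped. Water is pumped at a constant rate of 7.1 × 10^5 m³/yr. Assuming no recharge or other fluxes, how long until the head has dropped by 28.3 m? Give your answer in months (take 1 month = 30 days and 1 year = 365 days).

ΔV = S × A × Δh = 8.7 × 10^-4 × 5.01 × 10^7 × 28.3 = 1.234 × 10^6 m³
Q = 7.1 × 10^5 m³/yr = 1945 m³/d
t = ΔV / Q = 1.234 × 10^6 m³ / 1945 m³/d = 634.1 d
t = 634.1 d ≈ 21.14 months

t ≈ 21.1 months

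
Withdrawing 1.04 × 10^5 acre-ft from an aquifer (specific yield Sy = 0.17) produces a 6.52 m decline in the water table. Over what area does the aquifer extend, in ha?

ΔV = 1.04 × 10^5 acre-ft = 1.283 × 10^8 m³
A = ΔV / (Sy × Δh) = 1.283 × 10^8 / (0.17 × 6.52) = 1.157 × 10^8 m²
A = 1.157 × 10^8 m² = 11570 ha

A ≈ 11600 ha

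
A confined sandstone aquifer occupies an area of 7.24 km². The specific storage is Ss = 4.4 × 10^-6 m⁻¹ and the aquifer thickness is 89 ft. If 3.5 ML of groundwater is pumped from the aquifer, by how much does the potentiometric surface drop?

b = 89 ft = 27.13 m
S = Ss × b = 4.4 × 10^-6 m⁻¹ × 27.13 m = 1.194 × 10^-4
A = 7.24 km² = 7.24 × 10^6 m²
ΔV = 3.5 ML = 3500 m³
Δh = ΔV / (S × A) = 3500 m³ / (1.194 × 10^-4 × 7.24 × 10^6 m²) = 4.05 m

Δh ≈ 4.05 m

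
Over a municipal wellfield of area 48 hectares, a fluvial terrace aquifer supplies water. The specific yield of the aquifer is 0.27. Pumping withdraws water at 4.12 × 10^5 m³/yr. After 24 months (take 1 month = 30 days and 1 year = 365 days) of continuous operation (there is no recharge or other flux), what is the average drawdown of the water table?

Δh ≈ 6.27 m

A = 48 hectares = 4.8 × 10^5 m²
Q = 4.12 × 10^5 m³/yr = 1129 m³/d
t = 24 months = 720 d
ΔV = Q × t = 1129 m³/d × 720 d = 8.127 × 10^5 m³
Δh = ΔV / (Sy × A) = 8.127 × 10^5 / (0.27 × 4.8 × 10^5) = 6.271 m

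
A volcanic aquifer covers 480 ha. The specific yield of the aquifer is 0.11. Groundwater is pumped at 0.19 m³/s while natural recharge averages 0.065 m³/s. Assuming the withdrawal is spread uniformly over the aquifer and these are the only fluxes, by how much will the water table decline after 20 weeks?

Δh ≈ 2.86 m

A = 480 ha = 4.8 × 10^6 m²
Net abstraction = 0.19 − 0.065 = 0.125 m³/s
Q_net = 0.125 m³/s = 10800 m³/d
t = 20 weeks = 140 d
ΔV = Q × t = 10800 m³/d × 140 d = 1.512 × 10^6 m³
Δh = ΔV / (Sy × A) = 1.512 × 10^6 / (0.11 × 4.8 × 10^6) = 2.864 m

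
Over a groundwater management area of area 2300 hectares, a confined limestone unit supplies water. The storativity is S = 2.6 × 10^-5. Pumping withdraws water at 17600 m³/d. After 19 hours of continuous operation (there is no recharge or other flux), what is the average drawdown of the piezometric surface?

Δh ≈ 23.3 m

A = 2300 hectares = 2.3 × 10^7 m²
t = 19 hours = 0.7917 d
ΔV = Q × t = 17600 m³/d × 0.7917 d = 13930 m³
Δh = ΔV / (S × A) = 13930 / (2.6 × 10^-5 × 2.3 × 10^7) = 23.3 m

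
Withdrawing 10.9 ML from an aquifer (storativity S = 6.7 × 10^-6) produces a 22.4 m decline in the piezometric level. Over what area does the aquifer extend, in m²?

ΔV = 10.9 ML = 10900 m³
A = ΔV / (S × Δh) = 10900 / (6.7 × 10^-6 × 22.4) = 7.263 × 10^7 m²

A ≈ 7.26 × 10^7 m²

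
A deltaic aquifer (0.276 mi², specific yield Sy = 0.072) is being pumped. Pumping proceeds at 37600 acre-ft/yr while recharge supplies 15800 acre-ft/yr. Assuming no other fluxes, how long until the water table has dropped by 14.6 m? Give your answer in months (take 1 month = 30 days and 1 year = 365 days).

A = 0.276 mi² = 7.148 × 10^5 m²
ΔV = Sy × A × Δh = 0.072 × 7.148 × 10^5 × 14.6 = 7.514 × 10^5 m³
Net withdrawal = 37600 − 15800 = 21800 acre-ft/yr = 73670 m³/d
t = ΔV / Q = 7.514 × 10^5 m³ / 73670 m³/d = 10.2 d
t = 10.2 d ≈ 0.34 months

t ≈ 0.34 months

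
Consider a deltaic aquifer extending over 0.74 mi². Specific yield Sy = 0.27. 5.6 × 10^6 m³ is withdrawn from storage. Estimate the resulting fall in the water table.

A = 0.74 mi² = 1.917 × 10^6 m²
Δh = ΔV / (Sy × A) = 5.6 × 10^6 m³ / (0.27 × 1.917 × 10^6 m²) = 10.82 m

Δh ≈ 10.8 m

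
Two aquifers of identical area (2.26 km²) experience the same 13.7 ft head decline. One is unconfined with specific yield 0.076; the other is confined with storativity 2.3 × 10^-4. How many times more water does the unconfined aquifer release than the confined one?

A = 2.26 km² = 2.26 × 10^6 m²
Δh = 13.7 ft = 4.176 m
Unconfined: ΔV_u = Sy × A × Δh = 0.076 × 2.26 × 10^6 × 4.176 = 7.172 × 10^5 m³
Confined: ΔV_c = S × A × Δh = 2.3 × 10^-4 × 2.26 × 10^6 × 4.176 = 2171 m³
Ratio = ΔV_u / ΔV_c = Sy / S = 0.076 / 2.3 × 10^-4 = 330.4

ΔV_u / ΔV_c ≈ 330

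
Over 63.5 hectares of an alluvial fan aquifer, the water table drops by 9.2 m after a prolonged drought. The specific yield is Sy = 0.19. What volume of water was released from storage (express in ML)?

A = 63.5 hectares = 6.35 × 10^5 m²
ΔV = Sy × A × Δh = 0.19 × 6.35 × 10^5 m² × 9.2 m = 1.11 × 10^6 m³
ΔV = 1.11 × 10^6 m³ = 1110 ML

ΔV ≈ 1110 ML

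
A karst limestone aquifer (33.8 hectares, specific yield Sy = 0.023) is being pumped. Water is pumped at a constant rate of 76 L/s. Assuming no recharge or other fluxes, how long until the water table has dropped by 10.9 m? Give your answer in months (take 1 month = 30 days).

t ≈ 0.43 months

A = 33.8 hectares = 3.38 × 10^5 m²
ΔV = Sy × A × Δh = 0.023 × 3.38 × 10^5 × 10.9 = 84740 m³
Q = 76 L/s = 6566 m³/d
t = ΔV / Q = 84740 m³ / 6566 m³/d = 12.9 d
t = 12.9 d ≈ 0.4302 months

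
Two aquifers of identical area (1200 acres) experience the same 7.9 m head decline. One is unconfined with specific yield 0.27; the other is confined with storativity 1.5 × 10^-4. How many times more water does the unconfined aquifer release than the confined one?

A = 1200 acres = 4.856 × 10^6 m²
Unconfined: ΔV_u = Sy × A × Δh = 0.27 × 4.856 × 10^6 × 7.9 = 1.036 × 10^7 m³
Confined: ΔV_c = S × A × Δh = 1.5 × 10^-4 × 4.856 × 10^6 × 7.9 = 5755 m³
Ratio = ΔV_u / ΔV_c = Sy / S = 0.27 / 1.5 × 10^-4 = 1800

ΔV_u / ΔV_c ≈ 1800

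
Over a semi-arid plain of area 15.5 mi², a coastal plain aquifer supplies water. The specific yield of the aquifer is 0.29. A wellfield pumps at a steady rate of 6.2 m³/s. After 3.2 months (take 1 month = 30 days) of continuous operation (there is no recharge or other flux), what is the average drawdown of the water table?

Δh ≈ 4.42 m

A = 15.5 mi² = 4.014 × 10^7 m²
Q = 6.2 m³/s = 5.357 × 10^5 m³/d
t = 3.2 months = 96 d
ΔV = Q × t = 5.357 × 10^5 m³/d × 96 d = 5.143 × 10^7 m³
Δh = ΔV / (Sy × A) = 5.143 × 10^7 / (0.29 × 4.014 × 10^7) = 4.417 m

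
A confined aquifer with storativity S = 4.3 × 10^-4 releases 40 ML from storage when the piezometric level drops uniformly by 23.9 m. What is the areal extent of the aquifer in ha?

A ≈ 389 ha

ΔV = 40 ML = 40000 m³
A = ΔV / (S × Δh) = 40000 / (4.3 × 10^-4 × 23.9) = 3.892 × 10^6 m²
A = 3.892 × 10^6 m² = 389.2 ha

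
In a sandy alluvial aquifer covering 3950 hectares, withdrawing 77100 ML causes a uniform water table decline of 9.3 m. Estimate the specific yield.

A = 3950 hectares = 3.95 × 10^7 m²
ΔV = 77100 ML = 7.71 × 10^7 m³
Sy = ΔV / (A × Δh) = 7.71 × 10^7 m³ / (3.95 × 10^7 m² × 9.3 m) = 0.2099

Sy ≈ 0.21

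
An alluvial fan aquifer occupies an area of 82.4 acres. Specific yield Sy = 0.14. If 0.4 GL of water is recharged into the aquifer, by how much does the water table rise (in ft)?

Δh ≈ 28.1 ft

A = 82.4 acres = 3.335 × 10^5 m²
ΔV = 0.4 GL = 4 × 10^5 m³
Δh = ΔV / (Sy × A) = 4 × 10^5 m³ / (0.14 × 3.335 × 10^5 m²) = 8.568 m
Δh = 8.568 m = 28.11 ft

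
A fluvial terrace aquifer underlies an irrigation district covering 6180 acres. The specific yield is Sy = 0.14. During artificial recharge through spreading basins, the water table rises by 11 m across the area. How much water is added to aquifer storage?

ΔV ≈ 3.85 × 10^7 m³

A = 6180 acres = 2.501 × 10^7 m²
ΔV = Sy × A × Δh = 0.14 × 2.501 × 10^7 m² × 11 m = 3.851 × 10^7 m³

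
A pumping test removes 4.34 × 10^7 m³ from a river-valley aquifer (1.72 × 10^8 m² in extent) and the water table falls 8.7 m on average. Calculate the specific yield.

Sy ≈ 0.029

Sy = ΔV / (A × Δh) = 4.34 × 10^7 m³ / (1.72 × 10^8 m² × 8.7 m) = 0.029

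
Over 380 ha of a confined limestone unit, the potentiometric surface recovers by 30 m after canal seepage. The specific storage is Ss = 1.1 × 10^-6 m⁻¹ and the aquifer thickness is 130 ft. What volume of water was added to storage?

ΔV ≈ 4970 m³

b = 130 ft = 39.62 m
S = Ss × b = 1.1 × 10^-6 m⁻¹ × 39.62 m = 4.359 × 10^-5
A = 380 ha = 3.8 × 10^6 m²
ΔV = S × A × Δh = 4.359 × 10^-5 × 3.8 × 10^6 m² × 30 m = 4969 m³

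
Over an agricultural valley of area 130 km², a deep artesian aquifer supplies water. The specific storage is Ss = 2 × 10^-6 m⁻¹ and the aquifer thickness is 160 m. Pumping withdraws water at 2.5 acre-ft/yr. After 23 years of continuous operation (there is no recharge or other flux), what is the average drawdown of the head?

Δh ≈ 1.7 m

S = Ss × b = 2 × 10^-6 m⁻¹ × 160 m = 3.2 × 10^-4
A = 130 km² = 1.3 × 10^8 m²
Q = 2.5 acre-ft/yr = 8.449 m³/d
t = 23 years = 8395 d
ΔV = Q × t = 8.449 m³/d × 8395 d = 70930 m³
Δh = ΔV / (S × A) = 70930 / (3.2 × 10^-4 × 1.3 × 10^8) = 1.705 m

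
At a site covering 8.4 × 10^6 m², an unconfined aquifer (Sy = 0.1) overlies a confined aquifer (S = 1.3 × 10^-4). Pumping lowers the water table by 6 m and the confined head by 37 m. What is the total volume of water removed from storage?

ΔV ≈ 5.08 × 10^6 m³

Unconfined: ΔV_u = Sy × A × Δh_u = 0.1 × 8.4 × 10^6 × 6 = 5.04 × 10^6 m³
Confined: ΔV_c = S × A × Δh_c = 1.3 × 10^-4 × 8.4 × 10^6 × 37 = 40400 m³
Total ΔV = 5.04 × 10^6 + 40400 = 5.08 × 10^6 m³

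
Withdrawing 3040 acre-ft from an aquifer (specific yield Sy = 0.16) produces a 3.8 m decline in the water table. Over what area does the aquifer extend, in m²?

A ≈ 6.17 × 10^6 m²

ΔV = 3040 acre-ft = 3.75 × 10^6 m³
A = ΔV / (Sy × Δh) = 3.75 × 10^6 / (0.16 × 3.8) = 6.167 × 10^6 m²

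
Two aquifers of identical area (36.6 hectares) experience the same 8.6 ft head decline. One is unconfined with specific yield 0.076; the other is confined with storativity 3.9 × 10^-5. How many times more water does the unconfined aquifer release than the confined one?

A = 36.6 hectares = 3.66 × 10^5 m²
Δh = 8.6 ft = 2.621 m
Unconfined: ΔV_u = Sy × A × Δh = 0.076 × 3.66 × 10^5 × 2.621 = 72910 m³
Confined: ΔV_c = S × A × Δh = 3.9 × 10^-5 × 3.66 × 10^5 × 2.621 = 37.42 m³
Ratio = ΔV_u / ΔV_c = Sy / S = 0.076 / 3.9 × 10^-5 = 1949

ΔV_u / ΔV_c ≈ 1950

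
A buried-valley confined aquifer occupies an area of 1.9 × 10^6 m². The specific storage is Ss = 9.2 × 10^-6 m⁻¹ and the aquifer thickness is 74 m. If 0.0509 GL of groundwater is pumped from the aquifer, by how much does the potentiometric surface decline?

S = Ss × b = 9.2 × 10^-6 m⁻¹ × 74 m = 6.808 × 10^-4
ΔV = 0.0509 GL = 50900 m³
Δh = ΔV / (S × A) = 50900 m³ / (6.808 × 10^-4 × 1.9 × 10^6 m²) = 39.35 m

Δh ≈ 39.3 m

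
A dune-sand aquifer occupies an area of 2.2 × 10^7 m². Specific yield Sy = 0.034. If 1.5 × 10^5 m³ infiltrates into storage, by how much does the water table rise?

Δh ≈ 0.201 m

Δh = ΔV / (Sy × A) = 1.5 × 10^5 m³ / (0.034 × 2.2 × 10^7 m²) = 0.2005 m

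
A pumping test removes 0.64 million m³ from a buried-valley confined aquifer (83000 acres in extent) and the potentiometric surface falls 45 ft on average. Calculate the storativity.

A = 83000 acres = 3.359 × 10^8 m²
Δh = 45 ft = 13.72 m
ΔV = 0.64 million m³ = 6.4 × 10^5 m³
S = ΔV / (A × Δh) = 6.4 × 10^5 m³ / (3.359 × 10^8 m² × 13.72 m) = 1.389 × 10^-4

S ≈ 1.4 × 10^-4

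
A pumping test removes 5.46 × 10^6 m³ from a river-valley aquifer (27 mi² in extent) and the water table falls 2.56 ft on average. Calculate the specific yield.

A = 27 mi² = 6.993 × 10^7 m²
Δh = 2.56 ft = 0.7803 m
Sy = ΔV / (A × Δh) = 5.46 × 10^6 m³ / (6.993 × 10^7 m² × 0.7803 m) = 0.1001

Sy ≈ 0.1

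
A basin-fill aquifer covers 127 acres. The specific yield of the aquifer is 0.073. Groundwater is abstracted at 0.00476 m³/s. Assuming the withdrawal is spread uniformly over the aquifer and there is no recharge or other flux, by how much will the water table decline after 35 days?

A = 127 acres = 5.14 × 10^5 m²
Q = 0.00476 m³/s = 411.3 m³/d
ΔV = Q × t = 411.3 m³/d × 35 d = 14390 m³
Δh = ΔV / (Sy × A) = 14390 / (0.073 × 5.14 × 10^5) = 0.3837 m

Δh ≈ 0.384 m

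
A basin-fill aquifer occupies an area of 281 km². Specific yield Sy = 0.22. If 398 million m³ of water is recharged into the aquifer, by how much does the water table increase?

Δh ≈ 6.44 m

A = 281 km² = 2.81 × 10^8 m²
ΔV = 398 million m³ = 3.98 × 10^8 m³
Δh = ΔV / (Sy × A) = 3.98 × 10^8 m³ / (0.22 × 2.81 × 10^8 m²) = 6.438 m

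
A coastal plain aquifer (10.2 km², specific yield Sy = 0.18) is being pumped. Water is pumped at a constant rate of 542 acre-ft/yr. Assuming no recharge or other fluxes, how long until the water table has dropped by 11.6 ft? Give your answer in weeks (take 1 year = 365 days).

A = 10.2 km² = 1.02 × 10^7 m²
Δh = 11.6 ft = 3.536 m
ΔV = Sy × A × Δh = 0.18 × 1.02 × 10^7 × 3.536 = 6.492 × 10^6 m³
Q = 542 acre-ft/yr = 1832 m³/d
t = ΔV / Q = 6.492 × 10^6 m³ / 1832 m³/d = 3544 d
t = 3544 d ≈ 506.3 weeks

t ≈ 506 weeks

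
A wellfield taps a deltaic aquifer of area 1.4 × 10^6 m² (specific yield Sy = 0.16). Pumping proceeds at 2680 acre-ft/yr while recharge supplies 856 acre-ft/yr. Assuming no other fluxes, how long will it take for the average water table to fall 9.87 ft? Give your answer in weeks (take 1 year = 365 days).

t ≈ 15.6 weeks

Δh = 9.87 ft = 3.008 m
ΔV = Sy × A × Δh = 0.16 × 1.4 × 10^6 × 3.008 = 6.739 × 10^5 m³
Net withdrawal = 2680 − 856 = 1824 acre-ft/yr = 6164 m³/d
t = ΔV / Q = 6.739 × 10^5 m³ / 6164 m³/d = 109.3 d
t = 109.3 d ≈ 15.62 weeks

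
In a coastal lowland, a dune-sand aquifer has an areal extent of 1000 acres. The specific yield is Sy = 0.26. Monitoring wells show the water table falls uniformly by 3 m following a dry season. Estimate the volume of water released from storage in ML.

ΔV ≈ 3160 ML

A = 1000 acres = 4.047 × 10^6 m²
ΔV = Sy × A × Δh = 0.26 × 4.047 × 10^6 m² × 3 m = 3.157 × 10^6 m³
ΔV = 3.157 × 10^6 m³ = 3157 ML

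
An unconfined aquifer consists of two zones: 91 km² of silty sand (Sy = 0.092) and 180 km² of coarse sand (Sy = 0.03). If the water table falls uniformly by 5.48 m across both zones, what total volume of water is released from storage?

A₁ = 91 km² = 9.1 × 10^7 m²; A₂ = 180 km² = 1.8 × 10^8 m²
ΔV₁ = 0.092 × 9.1 × 10^7 × 5.48 = 4.588 × 10^7 m³
ΔV₂ = 0.03 × 1.8 × 10^8 × 5.48 = 2.959 × 10^7 m³
ΔV = ΔV₁ + ΔV₂ = 7.547 × 10^7 m³

ΔV ≈ 7.55 × 10^7 m³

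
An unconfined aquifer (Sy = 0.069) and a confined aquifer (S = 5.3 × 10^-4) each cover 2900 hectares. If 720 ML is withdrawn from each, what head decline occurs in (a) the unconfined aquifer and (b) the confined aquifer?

A = 2900 hectares = 2.9 × 10^7 m²
ΔV = 720 ML = 7.2 × 10^5 m³
Unconfined: Δh_u = ΔV/(Sy·A) = 7.2 × 10^5/(0.069 × 2.9 × 10^7) = 0.3598 m
Confined: Δh_c = ΔV/(S·A) = 7.2 × 10^5/(5.3 × 10^-4 × 2.9 × 10^7) = 46.84 m

Δh_u ≈ 0.36 m; Δh_c ≈ 46.8 m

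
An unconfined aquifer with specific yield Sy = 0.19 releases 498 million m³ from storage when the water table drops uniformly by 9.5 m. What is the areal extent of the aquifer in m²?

ΔV = 498 million m³ = 4.98 × 10^8 m³
A = ΔV / (Sy × Δh) = 4.98 × 10^8 / (0.19 × 9.5) = 2.759 × 10^8 m²

A ≈ 2.76 × 10^8 m²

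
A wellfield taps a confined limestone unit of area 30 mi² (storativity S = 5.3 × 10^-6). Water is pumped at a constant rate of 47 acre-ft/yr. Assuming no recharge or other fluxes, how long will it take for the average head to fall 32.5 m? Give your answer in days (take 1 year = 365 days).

A = 30 mi² = 7.77 × 10^7 m²
ΔV = S × A × Δh = 5.3 × 10^-6 × 7.77 × 10^7 × 32.5 = 13380 m³
Q = 47 acre-ft/yr = 158.8 m³/d
t = ΔV / Q = 13380 m³ / 158.8 m³/d = 84.26 d

t ≈ 84.3 days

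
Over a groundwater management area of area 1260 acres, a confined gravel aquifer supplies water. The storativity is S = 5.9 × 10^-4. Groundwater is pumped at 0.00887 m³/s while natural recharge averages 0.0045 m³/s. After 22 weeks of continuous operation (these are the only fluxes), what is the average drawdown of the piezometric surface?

Δh ≈ 19.3 m

A = 1260 acres = 5.099 × 10^6 m²
Net abstraction = 0.00887 − 0.0045 = 0.00437 m³/s
Q_net = 0.00437 m³/s = 377.6 m³/d
t = 22 weeks = 154 d
ΔV = Q × t = 377.6 m³/d × 154 d = 58150 m³
Δh = ΔV / (S × A) = 58150 / (5.9 × 10^-4 × 5.099 × 10^6) = 19.33 m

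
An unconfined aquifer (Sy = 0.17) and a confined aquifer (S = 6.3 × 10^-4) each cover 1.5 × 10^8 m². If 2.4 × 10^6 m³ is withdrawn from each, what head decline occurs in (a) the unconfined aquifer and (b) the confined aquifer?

Unconfined: Δh_u = ΔV/(Sy·A) = 2.4 × 10^6/(0.17 × 1.5 × 10^8) = 0.09412 m
Confined: Δh_c = ΔV/(S·A) = 2.4 × 10^6/(6.3 × 10^-4 × 1.5 × 10^8) = 25.4 m

Δh_u ≈ 0.0941 m; Δh_c ≈ 25.4 m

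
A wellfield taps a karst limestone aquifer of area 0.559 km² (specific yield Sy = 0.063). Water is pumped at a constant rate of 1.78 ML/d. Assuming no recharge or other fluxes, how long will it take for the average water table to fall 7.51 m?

A = 0.559 km² = 5.59 × 10^5 m²
ΔV = Sy × A × Δh = 0.063 × 5.59 × 10^5 × 7.51 = 2.645 × 10^5 m³
Q = 1.78 ML/d = 1780 m³/d
t = ΔV / Q = 2.645 × 10^5 m³ / 1780 m³/d = 148.6 d

t ≈ 149 days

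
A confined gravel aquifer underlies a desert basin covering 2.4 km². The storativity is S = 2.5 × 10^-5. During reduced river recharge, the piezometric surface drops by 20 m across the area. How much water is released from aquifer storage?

ΔV ≈ 1200 m³

A = 2.4 km² = 2.4 × 10^6 m²
ΔV = S × A × Δh = 2.5 × 10^-5 × 2.4 × 10^6 m² × 20 m = 1200 m³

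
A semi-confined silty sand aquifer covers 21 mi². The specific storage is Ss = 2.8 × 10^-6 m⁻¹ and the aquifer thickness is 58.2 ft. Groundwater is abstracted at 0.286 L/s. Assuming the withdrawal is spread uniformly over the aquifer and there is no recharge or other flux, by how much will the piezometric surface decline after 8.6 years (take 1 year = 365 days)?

b = 58.2 ft = 17.74 m
S = Ss × b = 2.8 × 10^-6 m⁻¹ × 17.74 m = 4.967 × 10^-5
A = 21 mi² = 5.439 × 10^7 m²
Q = 0.286 L/s = 24.71 m³/d
t = 8.6 years = 3139 d
ΔV = Q × t = 24.71 m³/d × 3139 d = 77570 m³
Δh = ΔV / (S × A) = 77570 / (4.967 × 10^-5 × 5.439 × 10^7) = 28.71 m

Δh ≈ 28.7 m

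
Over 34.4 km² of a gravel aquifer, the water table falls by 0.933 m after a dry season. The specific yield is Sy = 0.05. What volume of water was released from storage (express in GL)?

ΔV ≈ 1.6 GL

A = 34.4 km² = 3.44 × 10^7 m²
ΔV = Sy × A × Δh = 0.05 × 3.44 × 10^7 m² × 0.933 m = 1.605 × 10^6 m³
ΔV = 1.605 × 10^6 m³ = 1.605 GL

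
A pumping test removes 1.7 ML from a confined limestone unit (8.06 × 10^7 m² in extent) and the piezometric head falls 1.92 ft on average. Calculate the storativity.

Δh = 1.92 ft = 0.5852 m
ΔV = 1.7 ML = 1700 m³
S = ΔV / (A × Δh) = 1700 m³ / (8.06 × 10^7 m² × 0.5852 m) = 3.604 × 10^-5

S ≈ 3.6 × 10^-5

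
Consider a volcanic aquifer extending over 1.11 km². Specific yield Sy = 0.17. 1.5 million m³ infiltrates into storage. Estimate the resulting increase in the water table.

A = 1.11 km² = 1.11 × 10^6 m²
ΔV = 1.5 million m³ = 1.5 × 10^6 m³
Δh = ΔV / (Sy × A) = 1.5 × 10^6 m³ / (0.17 × 1.11 × 10^6 m²) = 7.949 m

Δh ≈ 7.95 m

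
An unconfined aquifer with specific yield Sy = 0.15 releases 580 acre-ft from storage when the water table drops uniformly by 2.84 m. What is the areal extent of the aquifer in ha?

A ≈ 168 ha

ΔV = 580 acre-ft = 7.154 × 10^5 m³
A = ΔV / (Sy × Δh) = 7.154 × 10^5 / (0.15 × 2.84) = 1.679 × 10^6 m²
A = 1.679 × 10^6 m² = 167.9 ha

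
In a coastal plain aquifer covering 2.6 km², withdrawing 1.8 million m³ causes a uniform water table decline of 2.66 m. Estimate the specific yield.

Sy ≈ 0.26

A = 2.6 km² = 2.6 × 10^6 m²
ΔV = 1.8 million m³ = 1.8 × 10^6 m³
Sy = ΔV / (A × Δh) = 1.8 × 10^6 m³ / (2.6 × 10^6 m² × 2.66 m) = 0.2603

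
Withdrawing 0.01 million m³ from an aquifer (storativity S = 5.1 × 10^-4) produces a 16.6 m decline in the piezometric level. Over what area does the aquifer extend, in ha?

A ≈ 118 ha

ΔV = 0.01 million m³ = 10000 m³
A = ΔV / (S × Δh) = 10000 / (5.1 × 10^-4 × 16.6) = 1.181 × 10^6 m²
A = 1.181 × 10^6 m² = 118.1 ha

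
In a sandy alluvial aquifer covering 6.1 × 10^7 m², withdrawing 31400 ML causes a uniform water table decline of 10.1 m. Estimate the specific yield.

Sy ≈ 0.051

ΔV = 31400 ML = 3.14 × 10^7 m³
Sy = ΔV / (A × Δh) = 3.14 × 10^7 m³ / (6.1 × 10^7 m² × 10.1 m) = 0.05097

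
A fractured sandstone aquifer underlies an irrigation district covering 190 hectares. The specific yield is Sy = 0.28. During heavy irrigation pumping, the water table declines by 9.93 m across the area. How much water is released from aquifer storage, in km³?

ΔV ≈ 0.00528 km³

A = 190 hectares = 1.9 × 10^6 m²
ΔV = Sy × A × Δh = 0.28 × 1.9 × 10^6 m² × 9.93 m = 5.283 × 10^6 m³
ΔV = 5.283 × 10^6 m³ = 0.005283 km³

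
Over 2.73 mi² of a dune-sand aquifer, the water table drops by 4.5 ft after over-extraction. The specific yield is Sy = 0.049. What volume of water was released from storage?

A = 2.73 mi² = 7.071 × 10^6 m²
Δh = 4.5 ft = 1.372 m
ΔV = Sy × A × Δh = 0.049 × 7.071 × 10^6 m² × 1.372 m = 4.752 × 10^5 m³

ΔV ≈ 4.75 × 10^5 m³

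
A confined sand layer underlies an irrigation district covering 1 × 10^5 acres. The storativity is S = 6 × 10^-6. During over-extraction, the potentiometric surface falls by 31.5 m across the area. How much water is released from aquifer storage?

A = 1 × 10^5 acres = 4.047 × 10^8 m²
ΔV = S × A × Δh = 6 × 10^-6 × 4.047 × 10^8 m² × 31.5 m = 76490 m³

ΔV ≈ 76500 m³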